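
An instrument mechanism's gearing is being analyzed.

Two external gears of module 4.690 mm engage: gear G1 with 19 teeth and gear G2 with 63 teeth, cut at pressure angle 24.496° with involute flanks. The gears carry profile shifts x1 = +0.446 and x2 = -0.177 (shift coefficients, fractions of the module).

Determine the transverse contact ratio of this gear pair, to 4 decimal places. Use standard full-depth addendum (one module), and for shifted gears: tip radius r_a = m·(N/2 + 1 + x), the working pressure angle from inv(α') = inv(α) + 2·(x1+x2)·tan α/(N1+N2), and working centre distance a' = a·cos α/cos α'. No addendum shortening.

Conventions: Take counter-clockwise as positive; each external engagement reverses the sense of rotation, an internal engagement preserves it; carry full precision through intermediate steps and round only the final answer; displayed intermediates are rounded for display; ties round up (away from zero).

1.4068

recognized (one external pair, fixed centres): single-mesh tooth geometry, m = 4.690, N1 = 19, N2 = 63
base radii: r_b1 = 40.544614, r_b2 = 134.437405
tip radii: r_a1 = 51.336740, r_a2 = 151.594870
inv(α') = inv(24.496°) + 2·(+0.446-0.177)·tan α/(19+63) = 0.03109555  ⇒  α' = 25.29128°
a' = a·cos α / cos α' = 192.2900·cos 24.496°/cos 25.29128° = 193.532589
action lengths: √(r_a1²−r_b1²) = 31.489604, √(r_a2²−r_b2²) = 70.054184
base pitch p_b = π·m·cos α = 13.407859
CR = (31.489604 + 70.054184 − 193.532589·sin 25.29128°)/13.407859 = 1.406842
contact ratio ≈ 1.4068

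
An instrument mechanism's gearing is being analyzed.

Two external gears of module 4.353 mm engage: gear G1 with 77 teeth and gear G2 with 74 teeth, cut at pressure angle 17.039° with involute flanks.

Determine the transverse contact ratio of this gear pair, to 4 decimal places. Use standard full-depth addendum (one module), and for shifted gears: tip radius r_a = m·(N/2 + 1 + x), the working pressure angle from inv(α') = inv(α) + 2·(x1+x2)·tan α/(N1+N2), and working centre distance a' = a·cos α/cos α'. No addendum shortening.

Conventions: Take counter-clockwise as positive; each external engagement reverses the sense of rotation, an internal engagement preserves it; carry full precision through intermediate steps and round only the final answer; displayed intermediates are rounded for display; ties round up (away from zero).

2.0242

recognized (one external pair, fixed centres): single-mesh tooth geometry, m = 4.353, N1 = 77, N2 = 74
base radii: r_b1 = 160.234203, r_b2 = 153.991312
tip radii: r_a1 = 171.943500, r_a2 = 165.414000
no profile shift: α' = α, a' = a
action lengths: √(r_a1²−r_b1²) = 62.366397, √(r_a2²−r_b2²) = 60.402544
base pitch p_b = π·m·cos α = 13.075080
CR = (62.366397 + 60.402544 − 328.651500·sin 17.03900°)/13.075080 = 2.024204
contact ratio ≈ 2.0242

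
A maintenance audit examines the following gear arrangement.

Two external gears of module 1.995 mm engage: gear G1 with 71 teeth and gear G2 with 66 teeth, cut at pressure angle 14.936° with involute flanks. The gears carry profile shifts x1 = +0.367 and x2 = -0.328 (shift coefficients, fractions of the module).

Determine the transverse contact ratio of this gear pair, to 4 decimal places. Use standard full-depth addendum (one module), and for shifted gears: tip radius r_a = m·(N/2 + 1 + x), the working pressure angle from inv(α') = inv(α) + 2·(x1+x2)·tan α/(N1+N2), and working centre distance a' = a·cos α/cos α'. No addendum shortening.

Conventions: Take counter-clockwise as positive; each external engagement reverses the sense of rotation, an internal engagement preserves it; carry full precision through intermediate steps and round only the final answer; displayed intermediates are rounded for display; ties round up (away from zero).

2.1521

class = single-mesh tooth geometry [involute pair 71T × 66T, m = 1.995]
base radii: r_b1 = 68.429714, r_b2 = 63.610720
tip radii: r_a1 = 73.549665, r_a2 = 67.175640
inv(α') = inv(14.936°) + 2·(+0.367-0.328)·tan α/(71+66) = 0.00622184  ⇒  α' = 15.05726°
a' = a·cos α / cos α' = 136.6575·cos 14.936°/cos 15.05726° = 136.734997
action lengths: √(r_a1²−r_b1²) = 26.961592, √(r_a2²−r_b2²) = 21.592658
base pitch p_b = π·m·cos α = 6.055726
CR = (26.961592 + 21.592658 − 136.734997·sin 15.05726°)/6.055726 = 2.152122
contact ratio ≈ 2.1521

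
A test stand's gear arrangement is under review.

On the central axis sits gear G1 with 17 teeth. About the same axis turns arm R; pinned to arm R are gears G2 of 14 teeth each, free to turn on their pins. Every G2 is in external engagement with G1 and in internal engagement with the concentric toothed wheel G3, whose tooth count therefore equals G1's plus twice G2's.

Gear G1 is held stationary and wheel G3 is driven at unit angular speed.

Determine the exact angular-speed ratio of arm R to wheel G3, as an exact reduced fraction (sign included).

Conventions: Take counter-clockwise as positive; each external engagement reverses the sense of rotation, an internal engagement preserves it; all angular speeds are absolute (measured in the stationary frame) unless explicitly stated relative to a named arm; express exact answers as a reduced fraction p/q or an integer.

45/62

recognized (axles ride arm R): planetary set, 17/14/45 teeth
ring teeth: 17 + 2·14 = 45
17(ω_sun−ω_arm) = −45(ω_ring−ω_arm),  ω_sun = 0, ω_ring = 1
17(0−ω_arm) = −45(1−ω_arm)  ⇒  62·ω_arm = 45  ⇒  ω_arm = 45/62
ω_out/ω_in = 45/62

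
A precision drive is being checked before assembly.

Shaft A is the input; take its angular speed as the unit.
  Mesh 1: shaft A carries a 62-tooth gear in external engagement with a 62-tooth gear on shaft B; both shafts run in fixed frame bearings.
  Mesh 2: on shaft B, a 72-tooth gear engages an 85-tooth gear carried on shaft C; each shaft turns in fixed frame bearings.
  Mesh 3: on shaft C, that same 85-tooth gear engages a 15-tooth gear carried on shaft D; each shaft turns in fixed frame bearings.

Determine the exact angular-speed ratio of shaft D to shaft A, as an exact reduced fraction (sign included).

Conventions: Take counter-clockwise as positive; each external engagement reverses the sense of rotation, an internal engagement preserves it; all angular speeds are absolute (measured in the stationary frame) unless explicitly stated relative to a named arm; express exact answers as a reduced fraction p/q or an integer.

class = fixed-axis compound train [3 meshes; 3 ratios multiply, 3 sense flips]
mesh 1 [62T→62T]: running ratio 1, sense −
mesh 2 [72T→85T]: running ratio 72/85, sense +
mesh 3 [85T→15T]: running ratio 24/5, sense −
ω_out/ω_in = -24/5

-24/5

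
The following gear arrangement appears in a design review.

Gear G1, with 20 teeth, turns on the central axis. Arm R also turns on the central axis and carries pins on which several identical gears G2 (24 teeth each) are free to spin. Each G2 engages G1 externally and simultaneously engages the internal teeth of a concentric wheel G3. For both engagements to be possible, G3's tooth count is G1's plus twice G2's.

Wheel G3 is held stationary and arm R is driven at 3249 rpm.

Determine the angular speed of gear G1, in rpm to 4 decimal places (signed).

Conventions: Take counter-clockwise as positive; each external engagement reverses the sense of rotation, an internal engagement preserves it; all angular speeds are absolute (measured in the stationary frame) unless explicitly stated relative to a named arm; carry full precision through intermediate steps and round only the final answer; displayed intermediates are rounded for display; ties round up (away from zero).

class = planetary set [G3 = 20+2·24 = 68; Willis about the carrier]
normalise by the input: solve with ω_arm = 1, then scale by 3249 rpm
ring teeth: 20 + 2·24 = 68
20(ω_sun−ω_arm) = −68(ω_ring−ω_arm),  ω_ring = 0, ω_arm = 1
ω_sun = 1 − (68/20)(0−1) = 22/5
scale: ω_sun = 22/5 × 3249 rpm = +14295.6000 rpm

+14295.6000 rpm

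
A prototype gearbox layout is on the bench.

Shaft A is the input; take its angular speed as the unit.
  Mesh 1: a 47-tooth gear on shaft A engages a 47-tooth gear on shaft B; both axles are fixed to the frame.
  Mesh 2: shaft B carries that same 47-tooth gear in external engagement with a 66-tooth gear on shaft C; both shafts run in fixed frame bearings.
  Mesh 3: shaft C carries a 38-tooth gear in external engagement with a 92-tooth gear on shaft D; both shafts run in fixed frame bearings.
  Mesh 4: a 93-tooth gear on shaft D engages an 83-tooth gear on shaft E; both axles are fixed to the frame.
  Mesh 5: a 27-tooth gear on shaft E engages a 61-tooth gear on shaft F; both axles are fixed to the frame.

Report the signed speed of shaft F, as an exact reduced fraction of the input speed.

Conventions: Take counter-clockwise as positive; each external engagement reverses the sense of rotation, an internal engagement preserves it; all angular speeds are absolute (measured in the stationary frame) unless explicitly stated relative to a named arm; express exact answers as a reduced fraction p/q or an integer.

-747441/5123756

5-mesh fixed-axis compound train (all bearings frame-fixed)
mesh 1 [47T→47T]: |ω|/ω_in = 1×47/47 = 1, sense flips to −
mesh 2 [47T→66T]: |ω|/ω_in = 1×47/66 = 47/66, sense flips to +
mesh 3 [38T→92T]: |ω|/ω_in = (47/66)×38/92 = 893/3036, sense flips to −
mesh 4 [93T→83T]: |ω|/ω_in = (893/3036)×93/83 = 27683/83996, sense flips to +
mesh 5 [27T→61T]: |ω|/ω_in = (27683/83996)×27/61 = 747441/5123756, sense flips to −
signed output speed (× input speed) = -747441/5123756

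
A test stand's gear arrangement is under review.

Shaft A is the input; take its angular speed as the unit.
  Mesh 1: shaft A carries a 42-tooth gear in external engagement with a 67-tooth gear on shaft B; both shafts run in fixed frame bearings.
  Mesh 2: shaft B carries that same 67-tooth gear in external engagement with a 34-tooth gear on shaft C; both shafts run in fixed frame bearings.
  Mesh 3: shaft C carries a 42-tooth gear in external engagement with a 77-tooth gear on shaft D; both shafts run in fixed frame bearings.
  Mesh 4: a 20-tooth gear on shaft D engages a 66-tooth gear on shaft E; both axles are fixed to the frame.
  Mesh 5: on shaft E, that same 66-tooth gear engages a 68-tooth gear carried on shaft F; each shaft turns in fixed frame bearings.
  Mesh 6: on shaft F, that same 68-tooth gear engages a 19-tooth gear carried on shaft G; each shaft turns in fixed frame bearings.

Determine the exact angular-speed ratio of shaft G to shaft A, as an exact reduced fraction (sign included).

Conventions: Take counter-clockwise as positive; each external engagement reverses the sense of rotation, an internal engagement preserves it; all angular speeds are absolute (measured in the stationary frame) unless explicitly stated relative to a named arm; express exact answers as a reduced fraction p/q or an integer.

2520/3553

class = fixed-axis compound train [6 meshes; 6 ratios multiply, 6 sense flips]
mesh 1 [42T→67T]: running ratio 42/67, sense −
mesh 2 [67T→34T]: running ratio 21/17, sense +
mesh 3 [42T→77T]: running ratio 126/187, sense −
mesh 4 [20T→66T]: running ratio 420/2057, sense +
mesh 5 [66T→68T]: running ratio 630/3179, sense −
mesh 6 [68T→19T]: running ratio 2520/3553, sense +
ω_out/ω_in = 2520/3553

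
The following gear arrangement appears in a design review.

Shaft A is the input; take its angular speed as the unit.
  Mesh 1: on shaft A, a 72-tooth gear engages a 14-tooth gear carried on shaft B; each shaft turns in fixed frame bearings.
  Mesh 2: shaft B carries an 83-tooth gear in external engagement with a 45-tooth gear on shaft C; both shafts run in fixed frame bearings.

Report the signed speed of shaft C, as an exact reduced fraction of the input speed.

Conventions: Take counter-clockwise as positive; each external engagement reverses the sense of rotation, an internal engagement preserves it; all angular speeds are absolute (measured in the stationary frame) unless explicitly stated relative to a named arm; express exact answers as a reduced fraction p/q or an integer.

332/35

2-mesh fixed-axis compound train (all bearings frame-fixed)
mesh 1 [72T→14T]: |ω|/ω_in = 1×72/14 = 36/7, sense flips to −
mesh 2 [83T→45T]: |ω|/ω_in = (36/7)×83/45 = 332/35, sense flips to +
signed output speed (× input speed) = 332/35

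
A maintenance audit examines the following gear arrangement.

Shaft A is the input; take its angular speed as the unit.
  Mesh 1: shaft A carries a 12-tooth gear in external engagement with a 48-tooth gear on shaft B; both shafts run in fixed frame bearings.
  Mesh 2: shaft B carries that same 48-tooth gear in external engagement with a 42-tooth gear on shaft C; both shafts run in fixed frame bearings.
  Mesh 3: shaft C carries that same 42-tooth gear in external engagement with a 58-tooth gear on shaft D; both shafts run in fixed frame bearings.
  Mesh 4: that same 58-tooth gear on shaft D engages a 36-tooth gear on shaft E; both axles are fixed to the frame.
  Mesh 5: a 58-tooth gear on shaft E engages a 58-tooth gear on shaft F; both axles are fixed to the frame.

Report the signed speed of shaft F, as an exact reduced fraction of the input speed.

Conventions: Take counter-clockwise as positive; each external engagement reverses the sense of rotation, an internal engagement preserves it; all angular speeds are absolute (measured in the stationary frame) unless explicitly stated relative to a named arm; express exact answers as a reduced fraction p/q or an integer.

-1/3

5-mesh fixed-axis compound train (all bearings frame-fixed)
mesh 1 [12T→48T]: |ω|/ω_in = 1×12/48 = 1/4, sense flips to −
mesh 2 [48T→42T]: |ω|/ω_in = (1/4)×48/42 = 2/7, sense flips to +
mesh 3 [42T→58T]: |ω|/ω_in = (2/7)×42/58 = 6/29, sense flips to −
mesh 4 [58T→36T]: |ω|/ω_in = (6/29)×58/36 = 1/3, sense flips to +
mesh 5 [58T→58T]: |ω|/ω_in = (1/3)×58/58 = 1/3, sense flips to −
signed output speed (× input speed) = -1/3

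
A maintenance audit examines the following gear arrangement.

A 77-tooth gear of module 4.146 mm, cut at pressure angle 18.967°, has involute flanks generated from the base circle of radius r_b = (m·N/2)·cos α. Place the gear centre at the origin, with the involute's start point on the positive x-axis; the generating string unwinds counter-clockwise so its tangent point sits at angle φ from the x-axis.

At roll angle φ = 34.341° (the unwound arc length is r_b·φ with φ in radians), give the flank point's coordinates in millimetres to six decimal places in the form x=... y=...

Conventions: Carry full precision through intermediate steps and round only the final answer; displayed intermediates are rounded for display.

recognized (one wheel, involute flank): single-mesh tooth geometry, m = 4.146, N = 77
pitch radius r_p = m·N/2 = 4.146·77/2 = 159.621000
base radius r_b = r_p·cos α = 159.621000·cos 18.967° = 150.954527
roll angle φ = 34.341° = 0.59936352 rad
x = r_b·(cos φ + φ·sin φ) = 175.681786
y = r_b·(sin φ − φ·cos φ) = 10.449931

x=175.681786 y=10.449931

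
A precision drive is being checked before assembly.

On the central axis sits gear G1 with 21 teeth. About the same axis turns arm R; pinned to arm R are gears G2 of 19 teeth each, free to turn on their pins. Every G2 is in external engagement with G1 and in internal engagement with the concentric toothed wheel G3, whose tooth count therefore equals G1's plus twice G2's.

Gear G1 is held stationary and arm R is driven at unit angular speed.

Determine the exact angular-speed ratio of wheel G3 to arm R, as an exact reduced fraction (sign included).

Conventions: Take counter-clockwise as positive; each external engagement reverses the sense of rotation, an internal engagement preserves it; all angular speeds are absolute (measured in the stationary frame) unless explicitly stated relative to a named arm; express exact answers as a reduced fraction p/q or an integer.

80/59

class = planetary set [G3 = 21+2·19 = 59; Willis about the carrier]
ring teeth: 21 + 2·19 = 59
21(ω_sun−ω_arm) = −59(ω_ring−ω_arm),  ω_sun = 0, ω_arm = 1
ω_ring = 1 − (21/59)(0−1) = 80/59
ω_out/ω_in = 80/59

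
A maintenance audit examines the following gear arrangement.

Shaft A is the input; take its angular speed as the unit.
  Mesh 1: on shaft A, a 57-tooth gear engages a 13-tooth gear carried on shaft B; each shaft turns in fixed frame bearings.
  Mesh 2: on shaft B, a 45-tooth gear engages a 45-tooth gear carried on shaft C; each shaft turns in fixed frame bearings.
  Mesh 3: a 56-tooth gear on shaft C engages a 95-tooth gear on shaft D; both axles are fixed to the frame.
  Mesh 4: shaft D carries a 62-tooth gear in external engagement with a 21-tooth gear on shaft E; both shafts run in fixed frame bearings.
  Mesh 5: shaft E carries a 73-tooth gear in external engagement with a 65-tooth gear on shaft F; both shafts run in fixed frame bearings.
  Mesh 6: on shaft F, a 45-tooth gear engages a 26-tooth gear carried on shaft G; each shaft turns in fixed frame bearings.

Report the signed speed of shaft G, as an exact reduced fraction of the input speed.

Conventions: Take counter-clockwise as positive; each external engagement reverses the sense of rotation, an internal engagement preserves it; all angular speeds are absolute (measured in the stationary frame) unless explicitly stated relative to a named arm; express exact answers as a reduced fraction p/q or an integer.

6-mesh fixed-axis compound train (all bearings frame-fixed)
mesh 1 [57T→13T]: |ω|/ω_in = 1×57/13 = 57/13, sense flips to −
mesh 2 [45T→45T]: |ω|/ω_in = (57/13)×45/45 = 57/13, sense flips to +
mesh 3 [56T→95T]: |ω|/ω_in = (57/13)×56/95 = 168/65, sense flips to −
mesh 4 [62T→21T]: |ω|/ω_in = (168/65)×62/21 = 496/65, sense flips to +
mesh 5 [73T→65T]: |ω|/ω_in = (496/65)×73/65 = 36208/4225, sense flips to −
mesh 6 [45T→26T]: |ω|/ω_in = (36208/4225)×45/26 = 162936/10985, sense flips to +
signed output speed (× input speed) = 162936/10985

162936/10985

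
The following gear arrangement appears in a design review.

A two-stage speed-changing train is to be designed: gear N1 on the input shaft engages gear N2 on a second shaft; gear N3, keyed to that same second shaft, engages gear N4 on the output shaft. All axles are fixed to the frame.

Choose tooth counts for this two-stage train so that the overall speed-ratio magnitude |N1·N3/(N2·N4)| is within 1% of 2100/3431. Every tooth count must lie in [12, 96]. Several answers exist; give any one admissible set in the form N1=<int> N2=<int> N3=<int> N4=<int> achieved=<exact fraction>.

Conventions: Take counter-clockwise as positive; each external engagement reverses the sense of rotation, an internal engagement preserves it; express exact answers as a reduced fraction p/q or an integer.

class = fixed-axis compound train [2-stage, 2100/3431 wanted]
target = 2100/3431 in lowest terms: an exact hit needs N1·N3 = k·2100 and N2·N4 = k·3431 for one integer k, every count in [12, 96]; additionally prefer no 1:1 stage (N1 ≠ N2, N3 ≠ N4)
k = 1: N1·N3 = 2100 = 25·84, N2·N4 = 3431 = 47·73
achieved = 25·84/(47·73) = 2100/3431; |achieved − target| = 0 ≤ 21/3431 ✓

N1=25 N2=47 N3=84 N4=73 achieved=2100/3431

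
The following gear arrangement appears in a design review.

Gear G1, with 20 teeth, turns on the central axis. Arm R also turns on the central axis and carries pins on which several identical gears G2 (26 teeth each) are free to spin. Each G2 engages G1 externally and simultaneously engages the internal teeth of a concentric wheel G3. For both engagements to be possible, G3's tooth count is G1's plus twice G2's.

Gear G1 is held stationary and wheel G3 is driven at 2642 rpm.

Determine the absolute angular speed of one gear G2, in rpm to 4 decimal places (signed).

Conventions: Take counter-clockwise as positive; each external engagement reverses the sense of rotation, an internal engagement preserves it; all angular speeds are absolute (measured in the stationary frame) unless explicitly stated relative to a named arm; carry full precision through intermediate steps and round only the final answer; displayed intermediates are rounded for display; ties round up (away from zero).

planetary set (20T centre, 26T on arm, 72T internal) — Willis relation
normalise by the input: solve with ω_ring = 1, then scale by 2642 rpm
ring teeth: 20 + 2·26 = 72
20(ω_sun−ω_arm) = −72(ω_ring−ω_arm),  ω_sun = 0, ω_ring = 1
20(0−ω_arm) = −72(1−ω_arm)  ⇒  92·ω_arm = 72  ⇒  ω_arm = 18/23
sun–planet mesh: 20·(0−18/23) = −26·(ω_p−ω_arm)  ⇒  ω_p−ω_arm = 180/299
ω_p = 18/23 + 180/299 = 18/13
scale: ω_p = 18/13 × 2642 rpm = +3658.1538 rpm

+3658.1538 rpm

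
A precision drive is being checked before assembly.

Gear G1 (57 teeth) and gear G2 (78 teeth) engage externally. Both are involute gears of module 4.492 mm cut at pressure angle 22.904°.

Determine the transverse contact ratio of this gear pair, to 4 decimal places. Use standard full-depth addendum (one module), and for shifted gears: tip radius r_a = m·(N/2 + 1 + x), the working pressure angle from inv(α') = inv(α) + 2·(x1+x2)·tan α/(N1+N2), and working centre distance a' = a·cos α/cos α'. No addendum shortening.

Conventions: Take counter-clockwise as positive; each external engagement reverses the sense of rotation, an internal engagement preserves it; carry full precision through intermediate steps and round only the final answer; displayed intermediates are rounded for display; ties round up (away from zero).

1.6496

single-mesh involute tooth geometry (57T engaging 78T at module 4.492)
base radii: r_b1 = 117.928520, r_b2 = 161.375869
tip radii: r_a1 = 132.514000, r_a2 = 179.680000
no profile shift: α' = α, a' = a
action lengths: √(r_a1²−r_b1²) = 60.438600, √(r_a2²−r_b2²) = 79.010956
base pitch p_b = π·m·cos α = 12.999417
CR = (60.438600 + 79.010956 − 303.210000·sin 22.90400°)/12.999417 = 1.649596
contact ratio ≈ 1.6496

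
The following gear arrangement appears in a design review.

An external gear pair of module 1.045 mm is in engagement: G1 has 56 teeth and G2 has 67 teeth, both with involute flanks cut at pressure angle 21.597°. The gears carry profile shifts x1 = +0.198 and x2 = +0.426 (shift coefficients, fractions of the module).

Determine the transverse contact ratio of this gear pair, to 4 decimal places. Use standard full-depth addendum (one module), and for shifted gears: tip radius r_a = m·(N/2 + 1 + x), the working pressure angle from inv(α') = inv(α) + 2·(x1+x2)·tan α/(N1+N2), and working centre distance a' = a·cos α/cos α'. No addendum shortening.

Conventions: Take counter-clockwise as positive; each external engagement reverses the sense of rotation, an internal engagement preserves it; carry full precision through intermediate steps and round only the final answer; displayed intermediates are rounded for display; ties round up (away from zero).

topology: single-mesh involute geometry — m = 1.045, 56T/67T pair
base radii: r_b1 = 27.205824, r_b2 = 32.549825
tip radii: r_a1 = 30.511910, r_a2 = 36.497670
inv(α') = inv(21.597°) + 2·(+0.198+0.426)·tan α/(56+67) = 0.02294529  ⇒  α' = 22.96694°
a' = a·cos α / cos α' = 64.2675·cos 21.597°/cos 22.96694° = 64.900284
action lengths: √(r_a1²−r_b1²) = 13.813754, √(r_a2²−r_b2²) = 16.510264
base pitch p_b = π·m·cos α = 3.052486
CR = (13.813754 + 16.510264 − 64.900284·sin 22.96694°)/3.052486 = 1.637987
contact ratio ≈ 1.6380

1.6380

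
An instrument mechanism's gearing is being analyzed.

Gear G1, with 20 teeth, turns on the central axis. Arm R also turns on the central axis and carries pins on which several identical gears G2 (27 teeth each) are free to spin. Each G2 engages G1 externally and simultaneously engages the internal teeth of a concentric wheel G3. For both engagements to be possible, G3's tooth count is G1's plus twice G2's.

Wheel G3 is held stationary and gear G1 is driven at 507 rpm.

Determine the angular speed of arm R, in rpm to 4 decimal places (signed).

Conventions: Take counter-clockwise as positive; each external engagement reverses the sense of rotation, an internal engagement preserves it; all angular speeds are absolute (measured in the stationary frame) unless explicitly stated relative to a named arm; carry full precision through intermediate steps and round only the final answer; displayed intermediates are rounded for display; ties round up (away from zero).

+107.8723 rpm

planetary set (20T centre, 27T on arm, 74T internal) — Willis relation
normalise by the input: solve with ω_sun = 1, then scale by 507 rpm
ring teeth: 20 + 2·27 = 74
20(ω_sun−ω_arm) = −74(ω_ring−ω_arm),  ω_ring = 0, ω_sun = 1
20(1−ω_arm) = −74(0−ω_arm)  ⇒  94·ω_arm = 20  ⇒  ω_arm = 10/47
scale: ω_arm = 10/47 × 507 rpm = +107.8723 rpm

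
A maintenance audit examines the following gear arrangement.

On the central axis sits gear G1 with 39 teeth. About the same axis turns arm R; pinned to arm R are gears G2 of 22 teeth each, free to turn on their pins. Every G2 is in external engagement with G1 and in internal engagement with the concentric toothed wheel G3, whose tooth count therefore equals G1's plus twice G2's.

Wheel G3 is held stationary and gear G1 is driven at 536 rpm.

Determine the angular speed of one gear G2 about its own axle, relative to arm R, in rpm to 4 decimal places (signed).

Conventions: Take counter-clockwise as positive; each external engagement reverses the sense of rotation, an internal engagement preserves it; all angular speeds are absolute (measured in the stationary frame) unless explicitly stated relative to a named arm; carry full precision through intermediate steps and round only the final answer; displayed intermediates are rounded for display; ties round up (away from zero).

-646.4352 rpm

planetary set (39T centre, 22T on arm, 83T internal) — Willis relation
normalise by the input: solve with ω_sun = 1, then scale by 536 rpm
ring teeth: 39 + 2·22 = 83
39(ω_sun−ω_arm) = −83(ω_ring−ω_arm),  ω_ring = 0, ω_sun = 1
39(1−ω_arm) = −83(0−ω_arm)  ⇒  122·ω_arm = 39  ⇒  ω_arm = 39/122
sun–planet mesh: 39·(1−39/122) = −22·(ω_p−ω_arm)  ⇒  ω_p−ω_arm = -3237/2684
scale: ω_p−ω_arm = -3237/2684 × 536 rpm = -646.4352 rpm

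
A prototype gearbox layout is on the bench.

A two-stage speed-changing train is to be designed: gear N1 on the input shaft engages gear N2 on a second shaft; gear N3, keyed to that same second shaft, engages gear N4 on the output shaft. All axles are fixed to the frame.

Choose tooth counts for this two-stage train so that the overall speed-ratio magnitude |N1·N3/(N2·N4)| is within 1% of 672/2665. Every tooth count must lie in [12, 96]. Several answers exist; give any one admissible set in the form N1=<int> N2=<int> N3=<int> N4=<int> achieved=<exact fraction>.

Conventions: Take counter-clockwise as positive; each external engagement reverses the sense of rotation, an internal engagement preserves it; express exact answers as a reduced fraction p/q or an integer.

N1=12 N2=41 N3=56 N4=65 achieved=672/2665

2-stage fixed-axis compound train for ratio 672/2665
target = 672/2665 in lowest terms: an exact hit needs N1·N3 = k·672 and N2·N4 = k·2665 for one integer k, every count in [12, 96]; additionally prefer no 1:1 stage (N1 ≠ N2, N3 ≠ N4)
k = 1: N1·N3 = 672 = 12·56, N2·N4 = 2665 = 41·65
achieved = 12·56/(41·65) = 672/2665; |achieved − target| = 0 ≤ 168/66625 ✓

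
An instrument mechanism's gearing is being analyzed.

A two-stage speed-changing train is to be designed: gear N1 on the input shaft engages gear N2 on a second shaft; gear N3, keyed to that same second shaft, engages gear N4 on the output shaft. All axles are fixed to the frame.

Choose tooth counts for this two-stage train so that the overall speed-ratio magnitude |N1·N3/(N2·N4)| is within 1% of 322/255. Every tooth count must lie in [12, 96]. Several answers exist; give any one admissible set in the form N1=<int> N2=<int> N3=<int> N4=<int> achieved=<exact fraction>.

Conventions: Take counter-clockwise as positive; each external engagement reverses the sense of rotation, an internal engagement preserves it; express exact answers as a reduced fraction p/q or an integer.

N1=14 N2=15 N3=23 N4=17 achieved=322/255

design class (target 322/255): fixed-axis compound train
target = 322/255 in lowest terms: an exact hit needs N1·N3 = k·322 and N2·N4 = k·255 for one integer k, every count in [12, 96]; additionally prefer no 1:1 stage (N1 ≠ N2, N3 ≠ N4)
k = 1: N1·N3 = 322 = 14·23, N2·N4 = 255 = 15·17
achieved = 14·23/(15·17) = 322/255; |achieved − target| = 0 ≤ 161/12750 ✓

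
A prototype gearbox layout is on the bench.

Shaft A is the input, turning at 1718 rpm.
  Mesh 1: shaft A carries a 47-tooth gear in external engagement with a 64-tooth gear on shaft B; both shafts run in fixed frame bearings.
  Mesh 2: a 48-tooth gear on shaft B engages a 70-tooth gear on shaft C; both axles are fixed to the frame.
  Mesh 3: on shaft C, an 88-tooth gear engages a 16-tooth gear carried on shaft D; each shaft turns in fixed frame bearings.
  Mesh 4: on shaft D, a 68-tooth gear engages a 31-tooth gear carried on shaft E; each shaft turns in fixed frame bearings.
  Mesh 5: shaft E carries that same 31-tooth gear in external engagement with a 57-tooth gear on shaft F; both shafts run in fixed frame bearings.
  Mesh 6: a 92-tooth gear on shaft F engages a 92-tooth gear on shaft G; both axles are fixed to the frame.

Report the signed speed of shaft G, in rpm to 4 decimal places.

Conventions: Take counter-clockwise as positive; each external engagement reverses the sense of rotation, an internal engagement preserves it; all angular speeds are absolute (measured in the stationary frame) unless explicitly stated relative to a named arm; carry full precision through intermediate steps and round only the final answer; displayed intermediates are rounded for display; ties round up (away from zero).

recognized (7 fixed axles, 6 meshes): fixed-axis compound train
mesh 1 [47T→64T]: ω = 1718.0000×47/64 = 1261.6563 rpm, sense flips to −
mesh 2 [48T→70T]: ω = 1261.6563×48/70 = 865.1357 rpm, sense flips to +
mesh 3 [88T→16T]: ω = 865.1357×88/16 = 4758.2464 rpm, sense flips to −
mesh 4 [68T→31T]: ω = 4758.2464×68/31 = 10437.4438 rpm, sense flips to +
mesh 5 [31T→57T]: ω = 10437.4438×31/57 = 5676.5045 rpm, sense flips to −
mesh 6 [92T→92T]: ω = 5676.5045×92/92 = 5676.5045 rpm, sense flips to +
signed output speed = +5676.5045 rpm

+5676.5045 rpm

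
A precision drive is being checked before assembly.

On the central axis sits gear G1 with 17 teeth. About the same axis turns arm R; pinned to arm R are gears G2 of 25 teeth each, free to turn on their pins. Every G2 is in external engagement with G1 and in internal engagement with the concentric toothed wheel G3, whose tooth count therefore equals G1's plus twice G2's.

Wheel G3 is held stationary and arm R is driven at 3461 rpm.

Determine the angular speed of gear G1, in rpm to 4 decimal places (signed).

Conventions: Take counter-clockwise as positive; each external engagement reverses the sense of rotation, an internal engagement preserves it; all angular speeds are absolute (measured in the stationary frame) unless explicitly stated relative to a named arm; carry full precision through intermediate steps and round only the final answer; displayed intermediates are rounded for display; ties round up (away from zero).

recognized (axles ride arm R): planetary set, 17/25/67 teeth
normalise by the input: solve with ω_arm = 1, then scale by 3461 rpm
ring teeth: 17 + 2·25 = 67
17(ω_sun−ω_arm) = −67(ω_ring−ω_arm),  ω_ring = 0, ω_arm = 1
ω_sun = 1 − (67/17)(0−1) = 84/17
scale: ω_sun = 84/17 × 3461 rpm = +17101.4118 rpm

+17101.4118 rpm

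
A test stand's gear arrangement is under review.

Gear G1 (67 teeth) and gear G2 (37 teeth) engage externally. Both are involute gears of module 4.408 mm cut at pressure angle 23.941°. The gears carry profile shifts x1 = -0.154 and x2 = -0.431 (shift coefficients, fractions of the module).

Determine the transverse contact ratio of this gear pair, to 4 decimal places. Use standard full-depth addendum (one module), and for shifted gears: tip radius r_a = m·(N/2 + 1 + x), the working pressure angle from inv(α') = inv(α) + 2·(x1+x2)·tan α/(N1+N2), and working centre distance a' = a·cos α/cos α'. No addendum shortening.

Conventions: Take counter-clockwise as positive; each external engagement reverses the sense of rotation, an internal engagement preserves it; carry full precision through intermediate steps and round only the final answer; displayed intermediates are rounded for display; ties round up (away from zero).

1.6759

topology: single-mesh involute geometry — m = 4.408, 67T/37T pair
base radii: r_b1 = 134.963208, r_b2 = 74.531921
tip radii: r_a1 = 151.397168, r_a2 = 84.056152
inv(α') = inv(23.941°) + 2·(-0.154-0.431)·tan α/(67+37) = 0.02115116  ⇒  α' = 22.37794°
a' = a·cos α / cos α' = 229.2160·cos 23.941°/cos 22.37794° = 226.556484
action lengths: √(r_a1²−r_b1²) = 68.600547, √(r_a2²−r_b2²) = 38.864244
base pitch p_b = π·m·cos α = 12.656699
CR = (68.600547 + 38.864244 − 226.556484·sin 22.37794°)/12.656699 = 1.675910
contact ratio ≈ 1.6759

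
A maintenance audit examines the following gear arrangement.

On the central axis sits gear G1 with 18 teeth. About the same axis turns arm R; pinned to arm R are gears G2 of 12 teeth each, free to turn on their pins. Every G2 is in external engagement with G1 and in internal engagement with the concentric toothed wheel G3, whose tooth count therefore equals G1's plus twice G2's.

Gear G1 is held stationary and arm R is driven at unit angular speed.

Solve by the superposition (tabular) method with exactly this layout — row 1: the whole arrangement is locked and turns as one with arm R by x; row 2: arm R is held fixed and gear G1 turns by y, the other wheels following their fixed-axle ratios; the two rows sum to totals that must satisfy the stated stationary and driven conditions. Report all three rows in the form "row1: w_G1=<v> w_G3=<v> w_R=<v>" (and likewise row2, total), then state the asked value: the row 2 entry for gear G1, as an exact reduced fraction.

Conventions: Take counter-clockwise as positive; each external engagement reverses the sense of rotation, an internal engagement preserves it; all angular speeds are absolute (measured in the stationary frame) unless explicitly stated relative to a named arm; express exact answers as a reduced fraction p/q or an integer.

planetary set (18T centre, 12T on arm, 42T internal) — Willis relation
row 1 (train locked, turned with arm): all members turn x
row 2: sun turns y, ring = −(18/42)·y, arm 0
boundary: total ω_sun = x + y = 0 and total ω_arm = x = 1  ⇒  y = -1, x = 1
row 2 ring = −(18/42)·(-1) = 3/7
totals (row 1 + row 2): sun 1 + (-1) = 0, ring 1 + 3/7 = 10/7, arm 1 + 0 = 1
asked cell (row2, sun) = -1

row1: w_G1=1 w_G3=1 w_R=1
row2: w_G1=-1 w_G3=3/7 w_R=0
total: w_G1=0 w_G3=10/7 w_R=1
asked value: -1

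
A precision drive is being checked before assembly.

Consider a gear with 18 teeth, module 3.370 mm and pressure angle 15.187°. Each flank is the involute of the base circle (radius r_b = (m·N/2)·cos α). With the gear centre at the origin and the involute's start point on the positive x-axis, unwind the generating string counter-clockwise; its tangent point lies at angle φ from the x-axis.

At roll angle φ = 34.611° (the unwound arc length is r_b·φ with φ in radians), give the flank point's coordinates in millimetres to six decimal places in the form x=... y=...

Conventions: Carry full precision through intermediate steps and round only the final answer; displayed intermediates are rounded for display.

x=34.133900 y=2.073270

class = single-mesh tooth geometry [base-circle involute, m = 3.370, 18T]
pitch radius r_p = m·N/2 = 3.370·18/2 = 30.330000
base radius r_b = r_p·cos α = 30.330000·cos 15.187° = 29.270754
roll angle φ = 34.611° = 0.60407591 rad
x = r_b·(cos φ + φ·sin φ) = 34.133900
y = r_b·(sin φ − φ·cos φ) = 2.073270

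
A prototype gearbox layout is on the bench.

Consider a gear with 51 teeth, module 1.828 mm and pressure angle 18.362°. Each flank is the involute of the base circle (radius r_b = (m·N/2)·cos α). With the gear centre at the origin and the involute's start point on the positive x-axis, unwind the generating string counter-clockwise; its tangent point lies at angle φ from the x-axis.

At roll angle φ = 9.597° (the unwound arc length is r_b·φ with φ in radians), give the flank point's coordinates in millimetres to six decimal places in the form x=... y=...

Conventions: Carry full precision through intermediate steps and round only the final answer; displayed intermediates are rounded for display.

class = single-mesh tooth geometry [base-circle involute, m = 1.828, 51T]
pitch radius r_p = m·N/2 = 1.828·51/2 = 46.614000
base radius r_b = r_p·cos α = 46.614000·cos 18.362° = 44.240655
roll angle φ = 9.597° = 0.16749925 rad
x = r_b·(cos φ + φ·sin φ) = 44.856917
y = r_b·(sin φ − φ·cos φ) = 0.069107

x=44.856917 y=0.069107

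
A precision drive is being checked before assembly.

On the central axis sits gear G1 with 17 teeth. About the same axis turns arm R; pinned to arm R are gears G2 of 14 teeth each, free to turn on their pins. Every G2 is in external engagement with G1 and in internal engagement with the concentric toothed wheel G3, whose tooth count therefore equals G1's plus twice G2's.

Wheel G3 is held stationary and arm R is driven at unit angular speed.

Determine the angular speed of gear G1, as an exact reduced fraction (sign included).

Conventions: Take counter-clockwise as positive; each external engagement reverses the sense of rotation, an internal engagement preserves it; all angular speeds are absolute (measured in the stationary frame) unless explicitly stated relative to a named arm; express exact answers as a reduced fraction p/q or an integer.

62/17

class = planetary set [G3 = 17+2·14 = 45; Willis about the carrier]
ring teeth: 17 + 2·14 = 45
17(ω_sun−ω_arm) = −45(ω_ring−ω_arm),  ω_ring = 0, ω_arm = 1
ω_sun = 1 − (45/17)(0−1) = 62/17
exact speed ratio = 62/17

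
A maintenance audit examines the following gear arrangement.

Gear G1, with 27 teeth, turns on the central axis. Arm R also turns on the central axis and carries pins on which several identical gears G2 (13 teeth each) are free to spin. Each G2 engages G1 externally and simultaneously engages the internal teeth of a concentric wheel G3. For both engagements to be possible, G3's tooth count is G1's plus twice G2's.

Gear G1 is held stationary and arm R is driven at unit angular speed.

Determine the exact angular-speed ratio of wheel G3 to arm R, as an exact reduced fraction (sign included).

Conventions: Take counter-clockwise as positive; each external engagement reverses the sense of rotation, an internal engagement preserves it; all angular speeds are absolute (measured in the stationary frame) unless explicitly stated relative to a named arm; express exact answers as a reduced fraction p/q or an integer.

80/53

topology: planetary set — G1 27T / G2 13T / G3 53T, arm = carrier (Willis)
ring teeth: 27 + 2·13 = 53
27(ω_sun−ω_arm) = −53(ω_ring−ω_arm),  ω_sun = 0, ω_arm = 1
ω_ring = 1 − (27/53)(0−1) = 80/53
ω_out/ω_in = 80/53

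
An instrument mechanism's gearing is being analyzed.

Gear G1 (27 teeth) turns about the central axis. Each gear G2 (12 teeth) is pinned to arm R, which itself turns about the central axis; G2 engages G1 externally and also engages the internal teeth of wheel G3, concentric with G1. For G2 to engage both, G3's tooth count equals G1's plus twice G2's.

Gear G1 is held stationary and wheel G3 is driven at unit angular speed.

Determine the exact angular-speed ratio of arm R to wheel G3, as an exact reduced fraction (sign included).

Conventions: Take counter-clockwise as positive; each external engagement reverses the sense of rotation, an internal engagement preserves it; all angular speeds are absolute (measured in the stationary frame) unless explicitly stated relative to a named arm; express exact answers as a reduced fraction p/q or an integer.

17/26

topology: planetary set — G1 27T / G2 12T / G3 51T, arm = carrier (Willis)
ring teeth: 27 + 2·12 = 51
27(ω_sun−ω_arm) = −51(ω_ring−ω_arm),  ω_sun = 0, ω_ring = 1
27(0−ω_arm) = −51(1−ω_arm)  ⇒  78·ω_arm = 51  ⇒  ω_arm = 17/26
ω_out/ω_in = 17/26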